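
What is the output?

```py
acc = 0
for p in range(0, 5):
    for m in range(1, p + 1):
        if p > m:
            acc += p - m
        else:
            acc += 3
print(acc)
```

p=1,m=1: not 1>1, acc = 0+3 = 3
p=2,m=1: 2>1, acc = 3+1 = 4
p=2,m=2: not 2>2, acc = 4+3 = 7
p=3,m=1: 3>1, acc = 7+2 = 9
p=3,m=2: 3>2, acc = 9+1 = 10
p=3,m=3: not 3>3, acc = 10+3 = 13
p=4,m=1: 4>1, acc = 13+3 = 16
p=4,m=2: 4>2, acc = 16+2 = 18
p=4,m=3: 4>3, acc = 18+1 = 19
p=4,m=4: not 4>4, acc = 19+3 = 22

22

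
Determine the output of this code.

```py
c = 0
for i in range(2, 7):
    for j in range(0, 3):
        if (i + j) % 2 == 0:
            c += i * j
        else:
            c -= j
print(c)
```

i=2,j=0: even sum, c = 0+0 = 0
i=2,j=1: odd sum, c = 0-1 = -1
i=2,j=2: even sum, c = (-1)+4 = 3
i=3,j=0: odd sum, c = 3-0 = 3
i=3,j=1: even sum, c = 3+3 = 6
i=3,j=2: odd sum, c = 6-2 = 4
i=4,j=0: even sum, c = 4+0 = 4
i=4,j=1: odd sum, c = 4-1 = 3
i=4,j=2: even sum, c = 3+8 = 11
i=5,j=0: odd sum, c = 11-0 = 11
i=5,j=1: even sum, c = 11+5 = 16
i=5,j=2: odd sum, c = 16-2 = 14
i=6,j=0: even sum, c = 14+0 = 14
i=6,j=1: odd sum, c = 14-1 = 13
i=6,j=2: even sum, c = 13+12 = 25

25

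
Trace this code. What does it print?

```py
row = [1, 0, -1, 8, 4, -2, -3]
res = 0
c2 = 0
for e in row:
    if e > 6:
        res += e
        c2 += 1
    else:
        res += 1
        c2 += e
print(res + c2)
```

e=1: not >6, res = 0+1 = 1; c2=1
e=0: not >6, res = 1+1 = 2; c2=1
e=-1: not >6, res = 2+1 = 3; c2=0
e=8: >6, res = 3+8 = 11; c2=1
e=4: not >6, res = 11+1 = 12; c2=5
e=-2: not >6, res = 12+1 = 13; c2=3
e=-3: not >6, res = 13+1 = 14; c2=0
res+c2 = 14+0 = 14

14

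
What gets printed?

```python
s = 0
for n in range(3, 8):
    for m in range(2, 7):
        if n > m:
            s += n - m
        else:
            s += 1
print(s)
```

45

n=3,m=2: 3>2, s = 0+1 = 1
n=3,m=3: not 3>3, s = 1+1 = 2
n=3,m=4: not 3>4, s = 2+1 = 3
n=3,m=5: not 3>5, s = 3+1 = 4
n=3,m=6: not 3>6, s = 4+1 = 5
n=4,m=2: 4>2, s = 5+2 = 7
n=4,m=3: 4>3, s = 7+1 = 8
n=4,m=4: not 4>4, s = 8+1 = 9
n=4,m=5: not 4>5, s = 9+1 = 10
n=4,m=6: not 4>6, s = 10+1 = 11
n=5,m=2: 5>2, s = 11+3 = 14
n=5,m=3: 5>3, s = 14+2 = 16
n=5,m=4: 5>4, s = 16+1 = 17
n=5,m=5: not 5>5, s = 17+1 = 18
n=5,m=6: not 5>6, s = 18+1 = 19
n=6,m=2: 6>2, s = 19+4 = 23
n=6,m=3: 6>3, s = 23+3 = 26
n=6,m=4: 6>4, s = 26+2 = 28
n=6,m=5: 6>5, s = 28+1 = 29
n=6,m=6: not 6>6, s = 29+1 = 30
n=7,m=2: 7>2, s = 30+5 = 35
n=7,m=3: 7>3, s = 35+4 = 39
n=7,m=4: 7>4, s = 39+3 = 42
n=7,m=5: 7>5, s = 42+2 = 44
n=7,m=6: 7>6, s = 44+1 = 45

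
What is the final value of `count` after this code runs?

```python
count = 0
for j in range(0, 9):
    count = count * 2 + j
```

502

j=0: count = 0*2+0 = 0
j=1: count = 0*2+1 = 1
j=2: count = 1*2+2 = 4
j=3: count = 4*2+3 = 11
j=4: count = 11*2+4 = 26
j=5: count = 26*2+5 = 57
j=6: count = 57*2+6 = 120
j=7: count = 120*2+7 = 247
j=8: count = 247*2+8 = 502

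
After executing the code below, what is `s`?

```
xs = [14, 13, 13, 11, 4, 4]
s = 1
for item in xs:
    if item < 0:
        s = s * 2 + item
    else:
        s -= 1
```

item=14: not <0, s = 1-1 = 0
item=13: not <0, s = 0-1 = -1
item=13: not <0, s = (-1)-1 = -2
item=11: not <0, s = (-2)-1 = -3
item=4: not <0, s = (-3)-1 = -4
item=4: not <0, s = (-4)-1 = -5

-5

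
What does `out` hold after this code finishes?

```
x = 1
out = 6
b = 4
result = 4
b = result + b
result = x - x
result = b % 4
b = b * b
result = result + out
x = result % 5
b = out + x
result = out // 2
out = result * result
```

b = 4+4 = 8
result = 1-1 = 0
result = 8%4 = 0
b = 8*8 = 64
result = 0+6 = 6
x = 6%5 = 1
b = 6+1 = 7
result = 6//2 = 3
out = 3*3 = 9

9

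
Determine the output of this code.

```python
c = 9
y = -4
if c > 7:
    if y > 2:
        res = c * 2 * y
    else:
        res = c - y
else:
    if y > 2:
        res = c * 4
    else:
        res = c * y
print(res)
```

c=9, y=-4
c > 7 is True; y > 2 is False
→ res = c - y = 13

13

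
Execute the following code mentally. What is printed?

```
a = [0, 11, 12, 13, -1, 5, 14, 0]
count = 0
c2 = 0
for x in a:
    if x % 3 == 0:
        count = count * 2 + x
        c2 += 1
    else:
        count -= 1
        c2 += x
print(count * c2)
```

540

x=0: %3==0, count = 0*2+0 = 0; c2=1
x=11: not %3==0, count = 0-1 = -1; c2=12
x=12: %3==0, count = (-1)*2+12 = 10; c2=13
x=13: not %3==0, count = 10-1 = 9; c2=26
x=-1: not %3==0, count = 9-1 = 8; c2=25
x=5: not %3==0, count = 8-1 = 7; c2=30
x=14: not %3==0, count = 7-1 = 6; c2=44
x=0: %3==0, count = 6*2+0 = 12; c2=45
count*c2 = 12*45 = 540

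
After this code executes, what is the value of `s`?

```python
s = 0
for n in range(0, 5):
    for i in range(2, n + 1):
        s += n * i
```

55

n=2,i=2: s = 0+4 = 4
n=3,i=2: s = 4+6 = 10
n=3,i=3: s = 10+9 = 19
n=4,i=2: s = 19+8 = 27
n=4,i=3: s = 27+12 = 39
n=4,i=4: s = 39+16 = 55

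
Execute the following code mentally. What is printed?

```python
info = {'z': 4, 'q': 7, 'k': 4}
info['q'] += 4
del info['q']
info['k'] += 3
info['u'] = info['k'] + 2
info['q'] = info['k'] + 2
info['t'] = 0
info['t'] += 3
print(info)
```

info['q'] = 7+4 = 11 → {'z': 4, 'q': 11, 'k': 4}
del 'q' → {'z': 4, 'k': 4}
info['k'] = 4+3 = 7 → {'z': 4, 'k': 7}
info['u'] = info['k']+2 = 9 → {'z': 4, 'k': 7, 'u': 9}
info['q'] = info['k']+2 = 9 → {'z': 4, 'k': 7, 'u': 9, 'q': 9}
info['t'] = 0 → {'z': 4, 'k': 7, 'u': 9, 'q': 9, 't': 0}
info['t'] = 0+3 = 3 → {'z': 4, 'k': 7, 'u': 9, 'q': 9, 't': 3}

{'z': 4, 'k': 7, 'u': 9, 'q': 9, 't': 3}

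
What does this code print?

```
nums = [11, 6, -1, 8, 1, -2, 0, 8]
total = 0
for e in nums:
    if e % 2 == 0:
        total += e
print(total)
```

e=11: not even
e=6: even, total = 0+6 = 6
e=-1: not even
e=8: even, total = 6+8 = 14
e=1: not even
e=-2: even, total = 14+(-2) = 12
e=0: even, total = 12+0 = 12
e=8: even, total = 12+8 = 20

20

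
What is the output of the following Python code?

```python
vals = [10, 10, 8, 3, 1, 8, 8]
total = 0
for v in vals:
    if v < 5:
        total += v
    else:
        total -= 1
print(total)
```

-1

v=10: not <5, total = 0-1 = -1
v=10: not <5, total = (-1)-1 = -2
v=8: not <5, total = (-2)-1 = -3
v=3: <5, total = (-3)+3 = 0
v=1: <5, total = 0+1 = 1
v=8: not <5, total = 1-1 = 0
v=8: not <5, total = 0-1 = -1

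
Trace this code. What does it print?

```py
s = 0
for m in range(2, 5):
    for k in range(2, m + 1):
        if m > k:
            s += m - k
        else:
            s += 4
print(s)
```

16

m=2,k=2: not 2>2, s = 0+4 = 4
m=3,k=2: 3>2, s = 4+1 = 5
m=3,k=3: not 3>3, s = 5+4 = 9
m=4,k=2: 4>2, s = 9+2 = 11
m=4,k=3: 4>3, s = 11+1 = 12
m=4,k=4: not 4>4, s = 12+4 = 16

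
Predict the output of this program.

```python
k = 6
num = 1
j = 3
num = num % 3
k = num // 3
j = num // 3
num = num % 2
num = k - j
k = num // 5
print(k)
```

0

num = 1%3 = 1
k = 1//3 = 0
j = 1//3 = 0
num = 1%2 = 1
num = 0-0 = 0
k = 0//5 = 0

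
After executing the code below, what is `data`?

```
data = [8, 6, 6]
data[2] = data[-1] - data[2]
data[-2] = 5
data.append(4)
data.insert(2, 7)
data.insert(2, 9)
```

[8, 5, 9, 7, 0, 4]

data[2] = data[-1]-data[2] = 6-6 = 0 → [8, 6, 0]
data[-2] = 5 → [8, 5, 0]
append 4 → [8, 5, 0, 4]
insert 7 at 2 → [8, 5, 7, 0, 4]
insert 9 at 2 → [8, 5, 9, 7, 0, 4]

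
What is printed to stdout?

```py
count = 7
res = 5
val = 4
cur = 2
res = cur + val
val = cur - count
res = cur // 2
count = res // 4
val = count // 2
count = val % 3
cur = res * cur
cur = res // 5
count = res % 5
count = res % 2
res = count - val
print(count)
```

res = 2+4 = 6
val = 2-7 = -5
res = 2//2 = 1
count = 1//4 = 0
val = 0//2 = 0
count = 0%3 = 0
cur = 1*2 = 2
cur = 1//5 = 0
count = 1%5 = 1
count = 1%2 = 1
res = 1-0 = 1

1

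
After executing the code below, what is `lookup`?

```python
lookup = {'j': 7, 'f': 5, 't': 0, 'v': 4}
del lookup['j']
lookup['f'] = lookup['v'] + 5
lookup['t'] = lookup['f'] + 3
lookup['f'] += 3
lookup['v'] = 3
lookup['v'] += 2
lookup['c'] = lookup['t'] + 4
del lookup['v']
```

{'f': 12, 't': 12, 'c': 16}

del 'j' → {'f': 5, 't': 0, 'v': 4}
lookup['f'] = lookup['v']+5 = 9 → {'f': 9, 't': 0, 'v': 4}
lookup['t'] = lookup['f']+3 = 12 → {'f': 9, 't': 12, 'v': 4}
lookup['f'] = 9+3 = 12 → {'f': 12, 't': 12, 'v': 4}
lookup['v'] = 3 → {'f': 12, 't': 12, 'v': 3}
lookup['v'] = 3+2 = 5 → {'f': 12, 't': 12, 'v': 5}
lookup['c'] = lookup['t']+4 = 16 → {'f': 12, 't': 12, 'v': 5, 'c': 16}
del 'v' → {'f': 12, 't': 12, 'c': 16}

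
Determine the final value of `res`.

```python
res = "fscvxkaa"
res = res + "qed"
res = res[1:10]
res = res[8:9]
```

'e'

+ 'qed' → 'fscvxkaaqed'
slice [1:10] → 'scvxkaaqe'
slice [8:9] → 'e'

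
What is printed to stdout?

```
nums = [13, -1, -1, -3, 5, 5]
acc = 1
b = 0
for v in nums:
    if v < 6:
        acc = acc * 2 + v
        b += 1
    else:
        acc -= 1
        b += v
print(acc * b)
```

v=13: not <6, acc = 1-1 = 0; b=13
v=-1: <6, acc = 0*2+(-1) = -1; b=14
v=-1: <6, acc = (-1)*2+(-1) = -3; b=15
v=-3: <6, acc = (-3)*2+(-3) = -9; b=16
v=5: <6, acc = (-9)*2+5 = -13; b=17
v=5: <6, acc = (-13)*2+5 = -21; b=18
acc*b = (-21)*18 = -378

-378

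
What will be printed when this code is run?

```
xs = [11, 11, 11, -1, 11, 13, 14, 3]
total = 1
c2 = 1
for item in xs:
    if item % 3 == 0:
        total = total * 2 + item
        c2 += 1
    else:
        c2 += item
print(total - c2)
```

-67

item=11: not %3==0; c2=12
item=11: not %3==0; c2=23
item=11: not %3==0; c2=34
item=-1: not %3==0; c2=33
item=11: not %3==0; c2=44
item=13: not %3==0; c2=57
item=14: not %3==0; c2=71
item=3: %3==0, total = 1*2+3 = 5; c2=72
total-c2 = 5-72 = -67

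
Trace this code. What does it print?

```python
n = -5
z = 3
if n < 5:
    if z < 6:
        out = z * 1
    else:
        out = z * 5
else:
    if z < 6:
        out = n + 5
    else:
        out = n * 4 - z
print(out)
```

n=-5, z=3
n < 5 is True; z < 6 is True
→ out = z * 1 = 3

3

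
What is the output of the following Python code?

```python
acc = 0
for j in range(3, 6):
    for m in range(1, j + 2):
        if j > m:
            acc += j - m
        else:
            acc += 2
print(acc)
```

31

j=3,m=1: 3>1, acc = 0+2 = 2
j=3,m=2: 3>2, acc = 2+1 = 3
j=3,m=3: not 3>3, acc = 3+2 = 5
j=3,m=4: not 3>4, acc = 5+2 = 7
j=4,m=1: 4>1, acc = 7+3 = 10
j=4,m=2: 4>2, acc = 10+2 = 12
j=4,m=3: 4>3, acc = 12+1 = 13
j=4,m=4: not 4>4, acc = 13+2 = 15
j=4,m=5: not 4>5, acc = 15+2 = 17
j=5,m=1: 5>1, acc = 17+4 = 21
j=5,m=2: 5>2, acc = 21+3 = 24
j=5,m=3: 5>3, acc = 24+2 = 26
j=5,m=4: 5>4, acc = 26+1 = 27
j=5,m=5: not 5>5, acc = 27+2 = 29
j=5,m=6: not 5>6, acc = 29+2 = 31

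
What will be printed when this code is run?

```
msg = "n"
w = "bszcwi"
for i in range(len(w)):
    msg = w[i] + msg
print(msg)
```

i=0: prepend 'b' → 'bn'
i=1: prepend 's' → 'sbn'
i=2: prepend 'z' → 'zsbn'
i=3: prepend 'c' → 'czsbn'
i=4: prepend 'w' → 'wczsbn'
i=5: prepend 'i' → 'iwczsbn'

iwczsbn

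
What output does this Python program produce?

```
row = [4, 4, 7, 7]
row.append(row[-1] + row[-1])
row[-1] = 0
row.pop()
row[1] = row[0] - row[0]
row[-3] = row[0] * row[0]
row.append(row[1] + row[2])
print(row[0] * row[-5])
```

16

append row[-1]+row[-1] = 7+7 = 14 → [4, 4, 7, 7, 14]
row[-1] = 0 → [4, 4, 7, 7, 0]
pop() removes 0 → [4, 4, 7, 7]
row[1] = row[0]-row[0] = 4-4 = 0 → [4, 0, 7, 7]
row[-3] = row[0]*row[0] = 4*4 = 16 → [4, 16, 7, 7]
append row[1]+row[2] = 16+7 = 23 → [4, 16, 7, 7, 23]
row[0]*row[-5] = 4*4 = 16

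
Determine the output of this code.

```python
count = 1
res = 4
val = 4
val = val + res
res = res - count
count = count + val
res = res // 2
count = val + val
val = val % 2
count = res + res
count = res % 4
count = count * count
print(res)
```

val = 4+4 = 8
res = 4-1 = 3
count = 1+8 = 9
res = 3//2 = 1
count = 8+8 = 16
val = 8%2 = 0
count = 1+1 = 2
count = 1%4 = 1
count = 1*1 = 1

1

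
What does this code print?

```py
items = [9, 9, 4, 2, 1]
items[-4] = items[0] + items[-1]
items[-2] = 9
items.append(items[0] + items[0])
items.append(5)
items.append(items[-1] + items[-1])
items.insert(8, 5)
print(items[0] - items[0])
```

0

items[-4] = items[0]+items[-1] = 9+1 = 10 → [9, 10, 4, 2, 1]
items[-2] = 9 → [9, 10, 4, 9, 1]
append items[0]+items[0] = 9+9 = 18 → [9, 10, 4, 9, 1, 18]
append 5 → [9, 10, 4, 9, 1, 18, 5]
append items[-1]+items[-1] = 5+5 = 10 → [9, 10, 4, 9, 1, 18, 5, 10]
insert 5 at 8 → [9, 10, 4, 9, 1, 18, 5, 10, 5]
items[0]-items[0] = 9-9 = 0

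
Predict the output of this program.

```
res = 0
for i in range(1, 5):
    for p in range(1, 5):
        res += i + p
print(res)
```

i=1,p=1: res = 0+2 = 2
i=1,p=2: res = 2+3 = 5
i=1,p=3: res = 5+4 = 9
i=1,p=4: res = 9+5 = 14
i=2,p=1: res = 14+3 = 17
i=2,p=2: res = 17+4 = 21
i=2,p=3: res = 21+5 = 26
i=2,p=4: res = 26+6 = 32
i=3,p=1: res = 32+4 = 36
i=3,p=2: res = 36+5 = 41
i=3,p=3: res = 41+6 = 47
i=3,p=4: res = 47+7 = 54
i=4,p=1: res = 54+5 = 59
i=4,p=2: res = 59+6 = 65
i=4,p=3: res = 65+7 = 72
i=4,p=4: res = 72+8 = 80

80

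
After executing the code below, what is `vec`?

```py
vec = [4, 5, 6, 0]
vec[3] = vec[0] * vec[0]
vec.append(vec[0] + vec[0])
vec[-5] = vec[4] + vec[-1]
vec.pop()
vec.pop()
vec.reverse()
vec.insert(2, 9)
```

vec[3] = vec[0]*vec[0] = 4*4 = 16 → [4, 5, 6, 16]
append vec[0]+vec[0] = 4+4 = 8 → [4, 5, 6, 16, 8]
vec[-5] = vec[4]+vec[-1] = 8+8 = 16 → [16, 5, 6, 16, 8]
pop() removes 8 → [16, 5, 6, 16]
pop() removes 16 → [16, 5, 6]
reverse → [6, 5, 16]
insert 9 at 2 → [6, 5, 9, 16]

[6, 5, 9, 16]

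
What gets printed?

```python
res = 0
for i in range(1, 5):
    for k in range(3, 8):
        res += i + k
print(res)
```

150

i=1,k=3: res = 0+4 = 4
i=1,k=4: res = 4+5 = 9
i=1,k=5: res = 9+6 = 15
i=1,k=6: res = 15+7 = 22
i=1,k=7: res = 22+8 = 30
i=2,k=3: res = 30+5 = 35
i=2,k=4: res = 35+6 = 41
i=2,k=5: res = 41+7 = 48
i=2,k=6: res = 48+8 = 56
i=2,k=7: res = 56+9 = 65
i=3,k=3: res = 65+6 = 71
i=3,k=4: res = 71+7 = 78
i=3,k=5: res = 78+8 = 86
i=3,k=6: res = 86+9 = 95
i=3,k=7: res = 95+10 = 105
i=4,k=3: res = 105+7 = 112
i=4,k=4: res = 112+8 = 120
i=4,k=5: res = 120+9 = 129
i=4,k=6: res = 129+10 = 139
i=4,k=7: res = 139+11 = 150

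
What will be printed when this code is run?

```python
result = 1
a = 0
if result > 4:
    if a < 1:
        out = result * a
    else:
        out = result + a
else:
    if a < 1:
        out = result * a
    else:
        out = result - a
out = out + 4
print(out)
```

result=1, a=0
result > 4 is False; a < 1 is True
→ out = result * a = 0
out = 0+4 = 4

4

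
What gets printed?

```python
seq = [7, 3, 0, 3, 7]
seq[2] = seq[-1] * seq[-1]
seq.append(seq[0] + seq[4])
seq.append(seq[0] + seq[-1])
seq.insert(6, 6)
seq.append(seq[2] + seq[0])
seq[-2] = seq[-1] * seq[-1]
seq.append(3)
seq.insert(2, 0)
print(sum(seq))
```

3284

seq[2] = seq[-1]*seq[-1] = 7*7 = 49 → [7, 3, 49, 3, 7]
append seq[0]+seq[4] = 7+7 = 14 → [7, 3, 49, 3, 7, 14]
append seq[0]+seq[-1] = 7+14 = 21 → [7, 3, 49, 3, 7, 14, 21]
insert 6 at 6 → [7, 3, 49, 3, 7, 14, 6, 21]
append seq[2]+seq[0] = 49+7 = 56 → [7, 3, 49, 3, 7, 14, 6, 21, 56]
seq[-2] = seq[-1]*seq[-1] = 56*56 = 3136 → [7, 3, 49, 3, 7, 14, 6, 3136, 56]
append 3 → [7, 3, 49, 3, 7, 14, 6, 3136, 56, 3]
insert 0 at 2 → [7, 3, 0, 49, 3, 7, 14, 6, 3136, 56, 3]
sum = 3284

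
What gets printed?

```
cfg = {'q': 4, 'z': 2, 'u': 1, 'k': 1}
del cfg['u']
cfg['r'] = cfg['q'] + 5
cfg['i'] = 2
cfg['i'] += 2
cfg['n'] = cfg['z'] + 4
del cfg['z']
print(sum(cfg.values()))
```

24

del 'u' → {'q': 4, 'z': 2, 'k': 1}
cfg['r'] = cfg['q']+5 = 9 → {'q': 4, 'z': 2, 'k': 1, 'r': 9}
cfg['i'] = 2 → {'q': 4, 'z': 2, 'k': 1, 'r': 9, 'i': 2}
cfg['i'] = 2+2 = 4 → {'q': 4, 'z': 2, 'k': 1, 'r': 9, 'i': 4}
cfg['n'] = cfg['z']+4 = 6 → {'q': 4, 'z': 2, 'k': 1, 'r': 9, 'i': 4, 'n': 6}
del 'z' → {'q': 4, 'k': 1, 'r': 9, 'i': 4, 'n': 6}
sum of values = 24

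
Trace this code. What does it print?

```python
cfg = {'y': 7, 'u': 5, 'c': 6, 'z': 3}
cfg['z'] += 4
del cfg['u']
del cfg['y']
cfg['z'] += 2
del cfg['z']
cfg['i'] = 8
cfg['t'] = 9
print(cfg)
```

{'c': 6, 'i': 8, 't': 9}

cfg['z'] = 3+4 = 7 → {'y': 7, 'u': 5, 'c': 6, 'z': 7}
del 'u' → {'y': 7, 'c': 6, 'z': 7}
del 'y' → {'c': 6, 'z': 7}
cfg['z'] = 7+2 = 9 → {'c': 6, 'z': 9}
del 'z' → {'c': 6}
cfg['i'] = 8 → {'c': 6, 'i': 8}
cfg['t'] = 9 → {'c': 6, 'i': 8, 't': 9}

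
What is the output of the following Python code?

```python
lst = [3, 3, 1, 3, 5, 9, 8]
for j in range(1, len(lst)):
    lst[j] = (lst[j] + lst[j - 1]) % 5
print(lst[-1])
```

2

j=1: lst[1] = (3+3)%5 = 1 → [3, 1, 1, 3, 5, 9, 8]
j=2: lst[2] = (1+1)%5 = 2 → [3, 1, 2, 3, 5, 9, 8]
j=3: lst[3] = (3+2)%5 = 0 → [3, 1, 2, 0, 5, 9, 8]
j=4: lst[4] = (5+0)%5 = 0 → [3, 1, 2, 0, 0, 9, 8]
j=5: lst[5] = (9+0)%5 = 4 → [3, 1, 2, 0, 0, 4, 8]
j=6: lst[6] = (8+4)%5 = 2 → [3, 1, 2, 0, 0, 4, 2]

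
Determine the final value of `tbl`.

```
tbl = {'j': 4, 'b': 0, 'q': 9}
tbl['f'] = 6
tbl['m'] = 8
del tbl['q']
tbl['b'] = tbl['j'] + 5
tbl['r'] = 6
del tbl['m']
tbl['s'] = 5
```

tbl['f'] = 6 → {'j': 4, 'b': 0, 'q': 9, 'f': 6}
tbl['m'] = 8 → {'j': 4, 'b': 0, 'q': 9, 'f': 6, 'm': 8}
del 'q' → {'j': 4, 'b': 0, 'f': 6, 'm': 8}
tbl['b'] = tbl['j']+5 = 9 → {'j': 4, 'b': 9, 'f': 6, 'm': 8}
tbl['r'] = 6 → {'j': 4, 'b': 9, 'f': 6, 'm': 8, 'r': 6}
del 'm' → {'j': 4, 'b': 9, 'f': 6, 'r': 6}
tbl['s'] = 5 → {'j': 4, 'b': 9, 'f': 6, 'r': 6, 's': 5}

{'j': 4, 'b': 9, 'f': 6, 'r': 6, 's': 5}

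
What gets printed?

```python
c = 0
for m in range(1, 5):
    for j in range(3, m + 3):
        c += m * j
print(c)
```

125

m=1,j=3: c = 0+3 = 3
m=2,j=3: c = 3+6 = 9
m=2,j=4: c = 9+8 = 17
m=3,j=3: c = 17+9 = 26
m=3,j=4: c = 26+12 = 38
m=3,j=5: c = 38+15 = 53
m=4,j=3: c = 53+12 = 65
m=4,j=4: c = 65+16 = 81
m=4,j=5: c = 81+20 = 101
m=4,j=6: c = 101+24 = 125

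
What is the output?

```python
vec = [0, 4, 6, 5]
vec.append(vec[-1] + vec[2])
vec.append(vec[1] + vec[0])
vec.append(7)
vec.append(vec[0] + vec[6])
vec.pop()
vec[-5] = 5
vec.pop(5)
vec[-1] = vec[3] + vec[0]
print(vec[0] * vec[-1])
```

append vec[-1]+vec[2] = 5+6 = 11 → [0, 4, 6, 5, 11]
append vec[1]+vec[0] = 4+0 = 4 → [0, 4, 6, 5, 11, 4]
append 7 → [0, 4, 6, 5, 11, 4, 7]
append vec[0]+vec[6] = 0+7 = 7 → [0, 4, 6, 5, 11, 4, 7, 7]
pop() removes 7 → [0, 4, 6, 5, 11, 4, 7]
vec[-5] = 5 → [0, 4, 5, 5, 11, 4, 7]
pop(5) removes 4 → [0, 4, 5, 5, 11, 7]
vec[-1] = vec[3]+vec[0] = 5+0 = 5 → [0, 4, 5, 5, 11, 5]
vec[0]*vec[-1] = 0*5 = 0

0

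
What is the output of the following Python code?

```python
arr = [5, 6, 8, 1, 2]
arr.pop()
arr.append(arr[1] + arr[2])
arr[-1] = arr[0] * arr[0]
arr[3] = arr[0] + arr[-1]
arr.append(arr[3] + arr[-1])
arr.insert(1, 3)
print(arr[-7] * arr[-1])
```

pop() removes 2 → [5, 6, 8, 1]
append arr[1]+arr[2] = 6+8 = 14 → [5, 6, 8, 1, 14]
arr[-1] = arr[0]*arr[0] = 5*5 = 25 → [5, 6, 8, 1, 25]
arr[3] = arr[0]+arr[-1] = 5+25 = 30 → [5, 6, 8, 30, 25]
append arr[3]+arr[-1] = 30+25 = 55 → [5, 6, 8, 30, 25, 55]
insert 3 at 1 → [5, 3, 6, 8, 30, 25, 55]
arr[-7]*arr[-1] = 5*55 = 275

275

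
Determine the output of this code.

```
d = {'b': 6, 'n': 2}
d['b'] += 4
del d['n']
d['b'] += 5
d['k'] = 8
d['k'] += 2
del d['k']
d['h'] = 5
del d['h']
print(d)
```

d['b'] = 6+4 = 10 → {'b': 10, 'n': 2}
del 'n' → {'b': 10}
d['b'] = 10+5 = 15 → {'b': 15}
d['k'] = 8 → {'b': 15, 'k': 8}
d['k'] = 8+2 = 10 → {'b': 15, 'k': 10}
del 'k' → {'b': 15}
d['h'] = 5 → {'b': 15, 'h': 5}
del 'h' → {'b': 15}

{'b': 15}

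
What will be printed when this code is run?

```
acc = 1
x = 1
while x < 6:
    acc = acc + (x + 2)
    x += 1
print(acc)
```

x=1: acc = 1+3 = 4
x=2: acc = 4+4 = 8
x=3: acc = 8+5 = 13
x=4: acc = 13+6 = 19
x=5: acc = 19+7 = 26

26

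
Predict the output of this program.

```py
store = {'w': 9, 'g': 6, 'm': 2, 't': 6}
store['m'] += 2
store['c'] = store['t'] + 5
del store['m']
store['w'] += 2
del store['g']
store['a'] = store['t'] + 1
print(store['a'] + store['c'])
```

store['m'] = 2+2 = 4 → {'w': 9, 'g': 6, 'm': 4, 't': 6}
store['c'] = store['t']+5 = 11 → {'w': 9, 'g': 6, 'm': 4, 't': 6, 'c': 11}
del 'm' → {'w': 9, 'g': 6, 't': 6, 'c': 11}
store['w'] = 9+2 = 11 → {'w': 11, 'g': 6, 't': 6, 'c': 11}
del 'g' → {'w': 11, 't': 6, 'c': 11}
store['a'] = store['t']+1 = 7 → {'w': 11, 't': 6, 'c': 11, 'a': 7}
store['a']+store['c'] = 7+11 = 18

18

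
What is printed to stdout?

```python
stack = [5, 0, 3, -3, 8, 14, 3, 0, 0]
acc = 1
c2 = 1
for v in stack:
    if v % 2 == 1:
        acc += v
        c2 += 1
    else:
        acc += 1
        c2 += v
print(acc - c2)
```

-13

v=5: odd, acc = 1+5 = 6; c2=2
v=0: not odd, acc = 6+1 = 7; c2=2
v=3: odd, acc = 7+3 = 10; c2=3
v=-3: odd, acc = 10+(-3) = 7; c2=4
v=8: not odd, acc = 7+1 = 8; c2=12
v=14: not odd, acc = 8+1 = 9; c2=26
v=3: odd, acc = 9+3 = 12; c2=27
v=0: not odd, acc = 12+1 = 13; c2=27
v=0: not odd, acc = 13+1 = 14; c2=27
acc-c2 = 14-27 = -13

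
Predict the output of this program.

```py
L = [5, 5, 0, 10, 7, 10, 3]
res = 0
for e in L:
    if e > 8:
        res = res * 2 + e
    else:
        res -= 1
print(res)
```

15

e=5: not >8, res = 0-1 = -1
e=5: not >8, res = (-1)-1 = -2
e=0: not >8, res = (-2)-1 = -3
e=10: >8, res = (-3)*2+10 = 4
e=7: not >8, res = 4-1 = 3
e=10: >8, res = 3*2+10 = 16
e=3: not >8, res = 16-1 = 15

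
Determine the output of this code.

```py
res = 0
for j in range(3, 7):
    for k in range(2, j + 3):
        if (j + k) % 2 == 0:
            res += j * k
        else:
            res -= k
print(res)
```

j=3,k=2: odd sum, res = 0-2 = -2
j=3,k=3: even sum, res = (-2)+9 = 7
j=3,k=4: odd sum, res = 7-4 = 3
j=3,k=5: even sum, res = 3+15 = 18
j=4,k=2: even sum, res = 18+8 = 26
j=4,k=3: odd sum, res = 26-3 = 23
j=4,k=4: even sum, res = 23+16 = 39
j=4,k=5: odd sum, res = 39-5 = 34
j=4,k=6: even sum, res = 34+24 = 58
j=5,k=2: odd sum, res = 58-2 = 56
j=5,k=3: even sum, res = 56+15 = 71
j=5,k=4: odd sum, res = 71-4 = 67
j=5,k=5: even sum, res = 67+25 = 92
j=5,k=6: odd sum, res = 92-6 = 86
j=5,k=7: even sum, res = 86+35 = 121
j=6,k=2: even sum, res = 121+12 = 133
j=6,k=3: odd sum, res = 133-3 = 130
j=6,k=4: even sum, res = 130+24 = 154
j=6,k=5: odd sum, res = 154-5 = 149
j=6,k=6: even sum, res = 149+36 = 185
j=6,k=7: odd sum, res = 185-7 = 178
j=6,k=8: even sum, res = 178+48 = 226

226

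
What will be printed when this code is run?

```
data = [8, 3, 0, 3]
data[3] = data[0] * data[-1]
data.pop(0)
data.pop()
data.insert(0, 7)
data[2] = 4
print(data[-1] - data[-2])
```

data[3] = data[0]*data[-1] = 8*3 = 24 → [8, 3, 0, 24]
pop(0) removes 8 → [3, 0, 24]
pop() removes 24 → [3, 0]
insert 7 at 0 → [7, 3, 0]
data[2] = 4 → [7, 3, 4]
data[-1]-data[-2] = 4-3 = 1

1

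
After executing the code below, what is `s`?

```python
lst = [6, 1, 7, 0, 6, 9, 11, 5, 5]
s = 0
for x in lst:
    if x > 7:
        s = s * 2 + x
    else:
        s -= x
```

-61

x=6: not >7, s = 0-6 = -6
x=1: not >7, s = (-6)-1 = -7
x=7: not >7, s = (-7)-7 = -14
x=0: not >7, s = (-14)-0 = -14
x=6: not >7, s = (-14)-6 = -20
x=9: >7, s = (-20)*2+9 = -31
x=11: >7, s = (-31)*2+11 = -51
x=5: not >7, s = (-51)-5 = -56
x=5: not >7, s = (-56)-5 = -61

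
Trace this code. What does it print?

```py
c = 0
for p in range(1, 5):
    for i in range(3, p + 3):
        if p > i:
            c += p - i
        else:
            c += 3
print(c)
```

28

p=1,i=3: not 1>3, c = 0+3 = 3
p=2,i=3: not 2>3, c = 3+3 = 6
p=2,i=4: not 2>4, c = 6+3 = 9
p=3,i=3: not 3>3, c = 9+3 = 12
p=3,i=4: not 3>4, c = 12+3 = 15
p=3,i=5: not 3>5, c = 15+3 = 18
p=4,i=3: 4>3, c = 18+1 = 19
p=4,i=4: not 4>4, c = 19+3 = 22
p=4,i=5: not 4>5, c = 22+3 = 25
p=4,i=6: not 4>6, c = 25+3 = 28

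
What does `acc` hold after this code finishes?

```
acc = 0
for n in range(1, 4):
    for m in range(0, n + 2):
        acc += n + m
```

n=1,m=0: acc = 0+1 = 1
n=1,m=1: acc = 1+2 = 3
n=1,m=2: acc = 3+3 = 6
n=2,m=0: acc = 6+2 = 8
n=2,m=1: acc = 8+3 = 11
n=2,m=2: acc = 11+4 = 15
n=2,m=3: acc = 15+5 = 20
n=3,m=0: acc = 20+3 = 23
n=3,m=1: acc = 23+4 = 27
n=3,m=2: acc = 27+5 = 32
n=3,m=3: acc = 32+6 = 38
n=3,m=4: acc = 38+7 = 45

45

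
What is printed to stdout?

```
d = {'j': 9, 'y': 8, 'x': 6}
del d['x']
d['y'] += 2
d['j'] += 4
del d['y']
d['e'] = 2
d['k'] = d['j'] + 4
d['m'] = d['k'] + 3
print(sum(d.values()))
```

52

del 'x' → {'j': 9, 'y': 8}
d['y'] = 8+2 = 10 → {'j': 9, 'y': 10}
d['j'] = 9+4 = 13 → {'j': 13, 'y': 10}
del 'y' → {'j': 13}
d['e'] = 2 → {'j': 13, 'e': 2}
d['k'] = d['j']+4 = 17 → {'j': 13, 'e': 2, 'k': 17}
d['m'] = d['k']+3 = 20 → {'j': 13, 'e': 2, 'k': 17, 'm': 20}
sum of values = 52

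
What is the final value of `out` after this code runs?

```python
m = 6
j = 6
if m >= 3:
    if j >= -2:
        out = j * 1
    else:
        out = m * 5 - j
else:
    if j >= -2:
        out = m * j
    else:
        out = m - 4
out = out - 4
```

m=6, j=6
m >= 3 is True; j >= -2 is True
→ out = j * 1 = 6
out = 6-4 = 2

2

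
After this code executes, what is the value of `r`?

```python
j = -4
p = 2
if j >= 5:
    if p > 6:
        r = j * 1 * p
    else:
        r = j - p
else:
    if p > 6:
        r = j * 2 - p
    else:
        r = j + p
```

-2

j=-4, p=2
j >= 5 is False; p > 6 is False
→ r = j + p = -2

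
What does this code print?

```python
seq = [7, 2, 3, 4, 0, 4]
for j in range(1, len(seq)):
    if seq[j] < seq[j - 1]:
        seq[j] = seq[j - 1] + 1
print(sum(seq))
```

57

j=1: 2<7, seq[1] = 7+1 = 8 → [7, 8, 3, 4, 0, 4]
j=2: 3<8, seq[2] = 8+1 = 9 → [7, 8, 9, 4, 0, 4]
j=3: 4<9, seq[3] = 9+1 = 10 → [7, 8, 9, 10, 0, 4]
j=4: 0<10, seq[4] = 10+1 = 11 → [7, 8, 9, 10, 11, 4]
j=5: 4<11, seq[5] = 11+1 = 12 → [7, 8, 9, 10, 11, 12]
sum = 57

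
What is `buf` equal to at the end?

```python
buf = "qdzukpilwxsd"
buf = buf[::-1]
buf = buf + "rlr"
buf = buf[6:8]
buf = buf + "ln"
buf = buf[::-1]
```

reverse → 'dsxwlipkuzdq'
+ 'rlr' → 'dsxwlipkuzdqrlr'
slice [6:8] → 'pk'
+ 'ln' → 'pkln'
reverse → 'nlkp'

'nlkp'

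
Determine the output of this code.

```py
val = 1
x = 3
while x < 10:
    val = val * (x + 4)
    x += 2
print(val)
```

x=3: val = 1*7 = 7
x=5: val = 7*9 = 63
x=7: val = 63*11 = 693
x=9: val = 693*13 = 9009

9009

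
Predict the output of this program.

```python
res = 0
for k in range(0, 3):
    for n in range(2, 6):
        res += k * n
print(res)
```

k=0,n=2: res = 0+0 = 0
k=0,n=3: res = 0+0 = 0
k=0,n=4: res = 0+0 = 0
k=0,n=5: res = 0+0 = 0
k=1,n=2: res = 0+2 = 2
k=1,n=3: res = 2+3 = 5
k=1,n=4: res = 5+4 = 9
k=1,n=5: res = 9+5 = 14
k=2,n=2: res = 14+4 = 18
k=2,n=3: res = 18+6 = 24
k=2,n=4: res = 24+8 = 32
k=2,n=5: res = 32+10 = 42

42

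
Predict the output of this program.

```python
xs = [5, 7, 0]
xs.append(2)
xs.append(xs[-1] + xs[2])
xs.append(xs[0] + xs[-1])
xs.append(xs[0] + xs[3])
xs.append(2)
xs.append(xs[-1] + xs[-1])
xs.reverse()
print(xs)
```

[4, 2, 7, 7, 2, 2, 0, 7, 5]

append 2 → [5, 7, 0, 2]
append xs[-1]+xs[2] = 2+0 = 2 → [5, 7, 0, 2, 2]
append xs[0]+xs[-1] = 5+2 = 7 → [5, 7, 0, 2, 2, 7]
append xs[0]+xs[3] = 5+2 = 7 → [5, 7, 0, 2, 2, 7, 7]
append 2 → [5, 7, 0, 2, 2, 7, 7, 2]
append xs[-1]+xs[-1] = 2+2 = 4 → [5, 7, 0, 2, 2, 7, 7, 2, 4]
reverse → [4, 2, 7, 7, 2, 2, 0, 7, 5]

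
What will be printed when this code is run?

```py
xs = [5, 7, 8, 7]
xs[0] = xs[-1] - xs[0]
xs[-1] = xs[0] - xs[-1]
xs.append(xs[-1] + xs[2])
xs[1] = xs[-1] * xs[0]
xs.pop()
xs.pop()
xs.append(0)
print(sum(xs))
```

xs[0] = xs[-1]-xs[0] = 7-5 = 2 → [2, 7, 8, 7]
xs[-1] = xs[0]-xs[-1] = 2-7 = -5 → [2, 7, 8, -5]
append xs[-1]+xs[2] = (-5)+8 = 3 → [2, 7, 8, -5, 3]
xs[1] = xs[-1]*xs[0] = 3*2 = 6 → [2, 6, 8, -5, 3]
pop() removes 3 → [2, 6, 8, -5]
pop() removes -5 → [2, 6, 8]
append 0 → [2, 6, 8, 0]
sum = 16

16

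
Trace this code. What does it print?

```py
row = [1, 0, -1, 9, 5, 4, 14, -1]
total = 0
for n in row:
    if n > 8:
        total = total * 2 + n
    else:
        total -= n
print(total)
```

15

n=1: not >8, total = 0-1 = -1
n=0: not >8, total = (-1)-0 = -1
n=-1: not >8, total = (-1)-(-1) = 0
n=9: >8, total = 0*2+9 = 9
n=5: not >8, total = 9-5 = 4
n=4: not >8, total = 4-4 = 0
n=14: >8, total = 0*2+14 = 14
n=-1: not >8, total = 14-(-1) = 15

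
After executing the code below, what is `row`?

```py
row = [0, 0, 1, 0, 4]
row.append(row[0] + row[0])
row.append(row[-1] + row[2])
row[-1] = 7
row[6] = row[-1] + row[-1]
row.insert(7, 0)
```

[0, 0, 1, 0, 4, 0, 14, 0]

append row[0]+row[0] = 0+0 = 0 → [0, 0, 1, 0, 4, 0]
append row[-1]+row[2] = 0+1 = 1 → [0, 0, 1, 0, 4, 0, 1]
row[-1] = 7 → [0, 0, 1, 0, 4, 0, 7]
row[6] = row[-1]+row[-1] = 7+7 = 14 → [0, 0, 1, 0, 4, 0, 14]
insert 0 at 7 → [0, 0, 1, 0, 4, 0, 14, 0]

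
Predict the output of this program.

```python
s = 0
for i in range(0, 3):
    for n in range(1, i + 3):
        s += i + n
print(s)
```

30

i=0,n=1: s = 0+1 = 1
i=0,n=2: s = 1+2 = 3
i=1,n=1: s = 3+2 = 5
i=1,n=2: s = 5+3 = 8
i=1,n=3: s = 8+4 = 12
i=2,n=1: s = 12+3 = 15
i=2,n=2: s = 15+4 = 19
i=2,n=3: s = 19+5 = 24
i=2,n=4: s = 24+6 = 30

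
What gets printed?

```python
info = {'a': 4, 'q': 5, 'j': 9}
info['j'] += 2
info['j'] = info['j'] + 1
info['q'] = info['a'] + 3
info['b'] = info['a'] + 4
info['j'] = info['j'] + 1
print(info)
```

{'a': 4, 'q': 7, 'j': 13, 'b': 8}

info['j'] = 9+2 = 11 → {'a': 4, 'q': 5, 'j': 11}
info['j'] = info['j']+1 = 12 → {'a': 4, 'q': 5, 'j': 12}
info['q'] = info['a']+3 = 7 → {'a': 4, 'q': 7, 'j': 12}
info['b'] = info['a']+4 = 8 → {'a': 4, 'q': 7, 'j': 12, 'b': 8}
info['j'] = info['j']+1 = 13 → {'a': 4, 'q': 7, 'j': 13, 'b': 8}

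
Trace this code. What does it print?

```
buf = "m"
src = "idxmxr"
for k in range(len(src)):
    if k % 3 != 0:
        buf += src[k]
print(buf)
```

k=0: skip
k=1: add 'd' → 'md'
k=2: add 'x' → 'mdx'
k=3: skip
k=4: add 'x' → 'mdxx'
k=5: add 'r' → 'mdxxr'

mdxxr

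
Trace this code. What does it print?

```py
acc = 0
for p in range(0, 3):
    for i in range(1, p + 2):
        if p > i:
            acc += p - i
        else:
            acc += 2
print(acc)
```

p=0,i=1: not 0>1, acc = 0+2 = 2
p=1,i=1: not 1>1, acc = 2+2 = 4
p=1,i=2: not 1>2, acc = 4+2 = 6
p=2,i=1: 2>1, acc = 6+1 = 7
p=2,i=2: not 2>2, acc = 7+2 = 9
p=2,i=3: not 2>3, acc = 9+2 = 11

11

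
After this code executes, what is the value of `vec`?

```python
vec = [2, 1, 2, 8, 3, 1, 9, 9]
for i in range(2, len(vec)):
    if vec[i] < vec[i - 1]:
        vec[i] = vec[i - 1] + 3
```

i=2: 2>=1, unchanged → [2, 1, 2, 8, 3, 1, 9, 9]
i=3: 8>=2, unchanged → [2, 1, 2, 8, 3, 1, 9, 9]
i=4: 3<8, vec[4] = 8+3 = 11 → [2, 1, 2, 8, 11, 1, 9, 9]
i=5: 1<11, vec[5] = 11+3 = 14 → [2, 1, 2, 8, 11, 14, 9, 9]
i=6: 9<14, vec[6] = 14+3 = 17 → [2, 1, 2, 8, 11, 14, 17, 9]
i=7: 9<17, vec[7] = 17+3 = 20 → [2, 1, 2, 8, 11, 14, 17, 20]

[2, 1, 2, 8, 11, 14, 17, 20]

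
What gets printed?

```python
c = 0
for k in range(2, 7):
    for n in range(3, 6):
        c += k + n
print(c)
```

120

k=2,n=3: c = 0+5 = 5
k=2,n=4: c = 5+6 = 11
k=2,n=5: c = 11+7 = 18
k=3,n=3: c = 18+6 = 24
k=3,n=4: c = 24+7 = 31
k=3,n=5: c = 31+8 = 39
k=4,n=3: c = 39+7 = 46
k=4,n=4: c = 46+8 = 54
k=4,n=5: c = 54+9 = 63
k=5,n=3: c = 63+8 = 71
k=5,n=4: c = 71+9 = 80
k=5,n=5: c = 80+10 = 90
k=6,n=3: c = 90+9 = 99
k=6,n=4: c = 99+10 = 109
k=6,n=5: c = 109+11 = 120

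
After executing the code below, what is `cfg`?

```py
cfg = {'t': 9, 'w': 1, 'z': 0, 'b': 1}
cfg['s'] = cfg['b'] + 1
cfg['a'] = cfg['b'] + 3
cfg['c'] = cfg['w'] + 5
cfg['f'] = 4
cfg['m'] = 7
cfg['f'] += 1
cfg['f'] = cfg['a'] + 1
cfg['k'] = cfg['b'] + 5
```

{'t': 9, 'w': 1, 'z': 0, 'b': 1, 's': 2, 'a': 4, 'c': 6, 'f': 5, 'm': 7, 'k': 6}

cfg['s'] = cfg['b']+1 = 2 → {'t': 9, 'w': 1, 'z': 0, 'b': 1, 's': 2}
cfg['a'] = cfg['b']+3 = 4 → {'t': 9, 'w': 1, 'z': 0, 'b': 1, 's': 2, 'a': 4}
cfg['c'] = cfg['w']+5 = 6 → {'t': 9, 'w': 1, 'z': 0, 'b': 1, 's': 2, 'a': 4, 'c': 6}
cfg['f'] = 4 → {'t': 9, 'w': 1, 'z': 0, 'b': 1, 's': 2, 'a': 4, 'c': 6, 'f': 4}
cfg['m'] = 7 → {'t': 9, 'w': 1, 'z': 0, 'b': 1, 's': 2, 'a': 4, 'c': 6, 'f': 4, 'm': 7}
cfg['f'] = 4+1 = 5 → {'t': 9, 'w': 1, 'z': 0, 'b': 1, 's': 2, 'a': 4, 'c': 6, 'f': 5, 'm': 7}
cfg['f'] = cfg['a']+1 = 5 → {'t': 9, 'w': 1, 'z': 0, 'b': 1, 's': 2, 'a': 4, 'c': 6, 'f': 5, 'm': 7}
cfg['k'] = cfg['b']+5 = 6 → {'t': 9, 'w': 1, 'z': 0, 'b': 1, 's': 2, 'a': 4, 'c': 6, 'f': 5, 'm': 7, 'k': 6}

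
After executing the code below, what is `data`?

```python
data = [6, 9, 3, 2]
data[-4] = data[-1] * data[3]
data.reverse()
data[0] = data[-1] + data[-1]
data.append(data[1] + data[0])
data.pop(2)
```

[8, 3, 4, 11]

data[-4] = data[-1]*data[3] = 2*2 = 4 → [4, 9, 3, 2]
reverse → [2, 3, 9, 4]
data[0] = data[-1]+data[-1] = 4+4 = 8 → [8, 3, 9, 4]
append data[1]+data[0] = 3+8 = 11 → [8, 3, 9, 4, 11]
pop(2) removes 9 → [8, 3, 4, 11]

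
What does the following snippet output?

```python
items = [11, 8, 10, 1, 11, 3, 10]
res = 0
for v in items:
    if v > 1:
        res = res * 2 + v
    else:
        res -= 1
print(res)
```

612

v=11: >1, res = 0*2+11 = 11
v=8: >1, res = 11*2+8 = 30
v=10: >1, res = 30*2+10 = 70
v=1: not >1, res = 70-1 = 69
v=11: >1, res = 69*2+11 = 149
v=3: >1, res = 149*2+3 = 301
v=10: >1, res = 301*2+10 = 612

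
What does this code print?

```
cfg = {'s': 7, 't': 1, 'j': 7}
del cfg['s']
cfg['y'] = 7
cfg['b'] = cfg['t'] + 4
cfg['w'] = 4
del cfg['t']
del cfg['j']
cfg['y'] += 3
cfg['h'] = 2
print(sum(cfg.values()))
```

21

del 's' → {'t': 1, 'j': 7}
cfg['y'] = 7 → {'t': 1, 'j': 7, 'y': 7}
cfg['b'] = cfg['t']+4 = 5 → {'t': 1, 'j': 7, 'y': 7, 'b': 5}
cfg['w'] = 4 → {'t': 1, 'j': 7, 'y': 7, 'b': 5, 'w': 4}
del 't' → {'j': 7, 'y': 7, 'b': 5, 'w': 4}
del 'j' → {'y': 7, 'b': 5, 'w': 4}
cfg['y'] = 7+3 = 10 → {'y': 10, 'b': 5, 'w': 4}
cfg['h'] = 2 → {'y': 10, 'b': 5, 'w': 4, 'h': 2}
sum of values = 21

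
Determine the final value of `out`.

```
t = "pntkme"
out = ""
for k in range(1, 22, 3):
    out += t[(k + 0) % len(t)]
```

'nmnmnmn'

k=1: add t[1]='n' → 'n'
k=4: add t[4]='m' → 'nm'
k=7: add t[1]='n' → 'nmn'
k=10: add t[4]='m' → 'nmnm'
k=13: add t[1]='n' → 'nmnmn'
k=16: add t[4]='m' → 'nmnmnm'
k=19: add t[1]='n' → 'nmnmnmn'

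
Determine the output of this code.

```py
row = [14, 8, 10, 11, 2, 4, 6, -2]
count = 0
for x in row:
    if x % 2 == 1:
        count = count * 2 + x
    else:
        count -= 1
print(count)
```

x=14: not odd, count = 0-1 = -1
x=8: not odd, count = (-1)-1 = -2
x=10: not odd, count = (-2)-1 = -3
x=11: odd, count = (-3)*2+11 = 5
x=2: not odd, count = 5-1 = 4
x=4: not odd, count = 4-1 = 3
x=6: not odd, count = 3-1 = 2
x=-2: not odd, count = 2-1 = 1

1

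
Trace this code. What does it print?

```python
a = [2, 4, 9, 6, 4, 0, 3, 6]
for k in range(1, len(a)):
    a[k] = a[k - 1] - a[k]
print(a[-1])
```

-30

k=1: a[1] = 2-4 = -2 → [2, -2, 9, 6, 4, 0, 3, 6]
k=2: a[2] = (-2)-9 = -11 → [2, -2, -11, 6, 4, 0, 3, 6]
k=3: a[3] = (-11)-6 = -17 → [2, -2, -11, -17, 4, 0, 3, 6]
k=4: a[4] = (-17)-4 = -21 → [2, -2, -11, -17, -21, 0, 3, 6]
k=5: a[5] = (-21)-0 = -21 → [2, -2, -11, -17, -21, -21, 3, 6]
k=6: a[6] = (-21)-3 = -24 → [2, -2, -11, -17, -21, -21, -24, 6]
k=7: a[7] = (-24)-6 = -30 → [2, -2, -11, -17, -21, -21, -24, -30]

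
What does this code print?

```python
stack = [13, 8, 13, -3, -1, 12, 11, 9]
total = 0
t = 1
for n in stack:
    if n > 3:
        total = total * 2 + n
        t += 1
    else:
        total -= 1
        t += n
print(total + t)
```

714

n=13: >3, total = 0*2+13 = 13; t=2
n=8: >3, total = 13*2+8 = 34; t=3
n=13: >3, total = 34*2+13 = 81; t=4
n=-3: not >3, total = 81-1 = 80; t=1
n=-1: not >3, total = 80-1 = 79; t=0
n=12: >3, total = 79*2+12 = 170; t=1
n=11: >3, total = 170*2+11 = 351; t=2
n=9: >3, total = 351*2+9 = 711; t=3
total+t = 711+3 = 714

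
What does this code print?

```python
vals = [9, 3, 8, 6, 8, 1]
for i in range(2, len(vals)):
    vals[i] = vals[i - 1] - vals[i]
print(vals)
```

[9, 3, -5, -11, -19, -20]

i=2: vals[2] = 3-8 = -5 → [9, 3, -5, 6, 8, 1]
i=3: vals[3] = (-5)-6 = -11 → [9, 3, -5, -11, 8, 1]
i=4: vals[4] = (-11)-8 = -19 → [9, 3, -5, -11, -19, 1]
i=5: vals[5] = (-19)-1 = -20 → [9, 3, -5, -11, -19, -20]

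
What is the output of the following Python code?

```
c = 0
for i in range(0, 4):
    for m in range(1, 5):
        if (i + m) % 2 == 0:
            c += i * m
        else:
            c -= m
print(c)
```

i=0,m=1: odd sum, c = 0-1 = -1
i=0,m=2: even sum, c = (-1)+0 = -1
i=0,m=3: odd sum, c = (-1)-3 = -4
i=0,m=4: even sum, c = (-4)+0 = -4
i=1,m=1: even sum, c = (-4)+1 = -3
i=1,m=2: odd sum, c = (-3)-2 = -5
i=1,m=3: even sum, c = (-5)+3 = -2
i=1,m=4: odd sum, c = (-2)-4 = -6
i=2,m=1: odd sum, c = (-6)-1 = -7
i=2,m=2: even sum, c = (-7)+4 = -3
i=2,m=3: odd sum, c = (-3)-3 = -6
i=2,m=4: even sum, c = (-6)+8 = 2
i=3,m=1: even sum, c = 2+3 = 5
i=3,m=2: odd sum, c = 5-2 = 3
i=3,m=3: even sum, c = 3+9 = 12
i=3,m=4: odd sum, c = 12-4 = 8

8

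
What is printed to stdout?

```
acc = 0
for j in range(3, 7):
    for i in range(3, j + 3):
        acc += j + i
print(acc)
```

174

j=3,i=3: acc = 0+6 = 6
j=3,i=4: acc = 6+7 = 13
j=3,i=5: acc = 13+8 = 21
j=4,i=3: acc = 21+7 = 28
j=4,i=4: acc = 28+8 = 36
j=4,i=5: acc = 36+9 = 45
j=4,i=6: acc = 45+10 = 55
j=5,i=3: acc = 55+8 = 63
j=5,i=4: acc = 63+9 = 72
j=5,i=5: acc = 72+10 = 82
j=5,i=6: acc = 82+11 = 93
j=5,i=7: acc = 93+12 = 105
j=6,i=3: acc = 105+9 = 114
j=6,i=4: acc = 114+10 = 124
j=6,i=5: acc = 124+11 = 135
j=6,i=6: acc = 135+12 = 147
j=6,i=7: acc = 147+13 = 160
j=6,i=8: acc = 160+14 = 174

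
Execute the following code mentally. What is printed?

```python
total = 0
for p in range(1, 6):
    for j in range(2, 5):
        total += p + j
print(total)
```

p=1,j=2: total = 0+3 = 3
p=1,j=3: total = 3+4 = 7
p=1,j=4: total = 7+5 = 12
p=2,j=2: total = 12+4 = 16
p=2,j=3: total = 16+5 = 21
p=2,j=4: total = 21+6 = 27
p=3,j=2: total = 27+5 = 32
p=3,j=3: total = 32+6 = 38
p=3,j=4: total = 38+7 = 45
p=4,j=2: total = 45+6 = 51
p=4,j=3: total = 51+7 = 58
p=4,j=4: total = 58+8 = 66
p=5,j=2: total = 66+7 = 73
p=5,j=3: total = 73+8 = 81
p=5,j=4: total = 81+9 = 90

90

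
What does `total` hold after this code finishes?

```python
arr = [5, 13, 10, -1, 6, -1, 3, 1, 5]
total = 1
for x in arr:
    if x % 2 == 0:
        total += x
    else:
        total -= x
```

x=5: not even, total = 1-5 = -4
x=13: not even, total = (-4)-13 = -17
x=10: even, total = (-17)+10 = -7
x=-1: not even, total = (-7)-(-1) = -6
x=6: even, total = (-6)+6 = 0
x=-1: not even, total = 0-(-1) = 1
x=3: not even, total = 1-3 = -2
x=1: not even, total = (-2)-1 = -3
x=5: not even, total = (-3)-5 = -8

-8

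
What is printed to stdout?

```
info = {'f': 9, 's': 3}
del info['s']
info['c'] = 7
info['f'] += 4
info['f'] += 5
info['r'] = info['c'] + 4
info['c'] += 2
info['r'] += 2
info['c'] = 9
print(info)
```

{'f': 18, 'c': 9, 'r': 13}

del 's' → {'f': 9}
info['c'] = 7 → {'f': 9, 'c': 7}
info['f'] = 9+4 = 13 → {'f': 13, 'c': 7}
info['f'] = 13+5 = 18 → {'f': 18, 'c': 7}
info['r'] = info['c']+4 = 11 → {'f': 18, 'c': 7, 'r': 11}
info['c'] = 7+2 = 9 → {'f': 18, 'c': 9, 'r': 11}
info['r'] = 11+2 = 13 → {'f': 18, 'c': 9, 'r': 13}
info['c'] = 9 → {'f': 18, 'c': 9, 'r': 13}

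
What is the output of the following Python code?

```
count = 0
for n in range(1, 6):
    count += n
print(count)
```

15

n=1: count = 0+1 = 1
n=2: count = 1+2 = 3
n=3: count = 3+3 = 6
n=4: count = 6+4 = 10
n=5: count = 10+5 = 15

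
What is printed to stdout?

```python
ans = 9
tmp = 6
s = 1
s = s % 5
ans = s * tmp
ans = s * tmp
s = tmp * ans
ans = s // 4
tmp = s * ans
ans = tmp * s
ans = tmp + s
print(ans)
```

s = 1%5 = 1
ans = 1*6 = 6
ans = 1*6 = 6
s = 6*6 = 36
ans = 36//4 = 9
tmp = 36*9 = 324
ans = 324*36 = 11664
ans = 324+36 = 360

360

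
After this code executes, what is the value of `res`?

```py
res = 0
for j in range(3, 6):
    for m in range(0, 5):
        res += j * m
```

j=3,m=0: res = 0+0 = 0
j=3,m=1: res = 0+3 = 3
j=3,m=2: res = 3+6 = 9
j=3,m=3: res = 9+9 = 18
j=3,m=4: res = 18+12 = 30
j=4,m=0: res = 30+0 = 30
j=4,m=1: res = 30+4 = 34
j=4,m=2: res = 34+8 = 42
j=4,m=3: res = 42+12 = 54
j=4,m=4: res = 54+16 = 70
j=5,m=0: res = 70+0 = 70
j=5,m=1: res = 70+5 = 75
j=5,m=2: res = 75+10 = 85
j=5,m=3: res = 85+15 = 100
j=5,m=4: res = 100+20 = 120

120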